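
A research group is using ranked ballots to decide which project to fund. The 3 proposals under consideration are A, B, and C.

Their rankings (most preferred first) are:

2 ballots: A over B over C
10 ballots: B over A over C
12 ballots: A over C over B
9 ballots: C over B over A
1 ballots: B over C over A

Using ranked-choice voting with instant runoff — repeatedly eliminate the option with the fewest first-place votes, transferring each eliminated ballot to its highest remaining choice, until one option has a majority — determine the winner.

B

Round 1: A 14, B 11, C 9. C has the fewest and is eliminated.
Round 2: B 20, A 14. B has a majority.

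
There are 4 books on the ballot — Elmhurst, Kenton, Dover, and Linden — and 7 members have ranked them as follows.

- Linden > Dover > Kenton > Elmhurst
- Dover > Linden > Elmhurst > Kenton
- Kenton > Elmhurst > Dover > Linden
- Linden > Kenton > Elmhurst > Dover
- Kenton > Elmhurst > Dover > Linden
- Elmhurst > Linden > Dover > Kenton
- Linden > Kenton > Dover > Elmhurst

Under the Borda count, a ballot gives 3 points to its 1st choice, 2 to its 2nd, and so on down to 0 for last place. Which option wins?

Borda scores:
  Elmhurst: 0 + 1 + 2 + 1 + 2 + 3 + 0 = 9
  Kenton: 1 + 0 + 3 + 2 + 3 + 0 + 2 = 11
  Dover: 2 + 3 + 1 + 0 + 1 + 1 + 1 = 9
  Linden: 3 + 2 + 0 + 3 + 0 + 2 + 3 = 13
Linden has the highest total.

Linden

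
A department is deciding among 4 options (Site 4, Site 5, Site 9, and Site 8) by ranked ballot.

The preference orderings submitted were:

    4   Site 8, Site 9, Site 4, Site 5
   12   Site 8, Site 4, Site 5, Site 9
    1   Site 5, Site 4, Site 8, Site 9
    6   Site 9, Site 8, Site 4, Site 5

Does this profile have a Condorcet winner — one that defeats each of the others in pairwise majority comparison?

Head-to-head results (23 voters total):
Site 4 vs Site 5: Site 4 wins 22–1.
Site 4 vs Site 9: Site 4 wins 13–10.
Site 4 vs Site 8: Site 8 wins 22–1.
Site 5 vs Site 9: Site 5 wins 13–10.
Site 5 vs Site 8: Site 8 wins 22–1.
Site 9 vs Site 8: Site 8 wins 17–6.
Site 8 beats each rival — Site 4 (22–1), Site 5 (22–1), Site 9 (17–6) — so Site 8 is the Condorcet winner.

Yes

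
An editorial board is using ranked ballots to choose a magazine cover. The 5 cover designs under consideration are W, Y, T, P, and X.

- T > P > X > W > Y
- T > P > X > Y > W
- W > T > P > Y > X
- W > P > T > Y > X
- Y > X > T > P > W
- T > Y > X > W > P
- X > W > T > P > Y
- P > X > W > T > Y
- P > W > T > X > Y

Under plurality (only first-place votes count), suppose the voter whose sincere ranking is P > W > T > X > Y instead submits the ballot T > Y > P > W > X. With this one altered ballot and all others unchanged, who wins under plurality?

T

First-place totals with the altered ballot: W 2, Y 1, T 4, P 1, X 1.
The winner is unchanged: still T.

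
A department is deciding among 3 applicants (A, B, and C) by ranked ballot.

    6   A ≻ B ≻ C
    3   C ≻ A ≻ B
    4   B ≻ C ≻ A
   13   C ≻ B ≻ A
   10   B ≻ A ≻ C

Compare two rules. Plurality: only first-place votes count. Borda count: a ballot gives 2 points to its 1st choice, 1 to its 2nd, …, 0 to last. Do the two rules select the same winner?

No

Plurality first-place counts: A 6, B 14, C 16 → C.
Borda totals: A 25, B 47, C 36 → B.
The two rules disagree: plurality picks C, Borda picks B.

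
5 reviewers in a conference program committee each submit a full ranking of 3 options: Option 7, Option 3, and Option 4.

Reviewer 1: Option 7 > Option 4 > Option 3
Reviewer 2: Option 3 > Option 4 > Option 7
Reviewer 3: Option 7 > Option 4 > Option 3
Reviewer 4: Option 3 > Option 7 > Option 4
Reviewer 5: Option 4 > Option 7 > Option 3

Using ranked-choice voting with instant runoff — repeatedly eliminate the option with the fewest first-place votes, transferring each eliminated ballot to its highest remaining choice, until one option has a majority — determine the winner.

Round 1: Option 7 2, Option 3 2, Option 4 1. Option 4 has the fewest and is eliminated.
Round 2: Option 7 3, Option 3 2. Option 7 has a majority.

Option 7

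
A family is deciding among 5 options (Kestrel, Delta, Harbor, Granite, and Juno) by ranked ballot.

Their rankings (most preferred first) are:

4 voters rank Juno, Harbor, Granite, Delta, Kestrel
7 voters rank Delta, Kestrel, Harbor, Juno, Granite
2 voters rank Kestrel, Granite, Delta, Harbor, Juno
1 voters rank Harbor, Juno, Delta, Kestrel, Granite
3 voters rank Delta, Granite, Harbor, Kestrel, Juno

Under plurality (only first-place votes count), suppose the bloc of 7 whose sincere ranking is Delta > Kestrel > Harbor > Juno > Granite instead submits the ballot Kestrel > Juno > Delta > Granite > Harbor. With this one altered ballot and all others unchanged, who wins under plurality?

First-place totals with the altered ballot: Kestrel 9, Delta 3, Harbor 1, Granite 0, Juno 4.
The switch changes the winner from Delta to Kestrel.

Kestrel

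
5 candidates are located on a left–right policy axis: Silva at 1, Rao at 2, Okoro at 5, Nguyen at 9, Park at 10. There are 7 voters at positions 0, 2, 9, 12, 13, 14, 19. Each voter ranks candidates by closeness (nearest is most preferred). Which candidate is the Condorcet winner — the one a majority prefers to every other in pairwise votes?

Park

With single-peaked preferences on a line, the Condorcet winner is the candidate closest to the median voter.
The median voter (position 12) is closest to Park at 10.
Check: Park vs Silva — voters closer to Park: 5 of 7.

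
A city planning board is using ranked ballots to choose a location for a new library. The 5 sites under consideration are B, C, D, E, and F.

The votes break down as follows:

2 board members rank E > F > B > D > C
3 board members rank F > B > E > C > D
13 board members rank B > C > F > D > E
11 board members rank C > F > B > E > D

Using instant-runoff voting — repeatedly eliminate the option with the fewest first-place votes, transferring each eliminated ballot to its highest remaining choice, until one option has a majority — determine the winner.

Round 1: B 13, C 11, F 3, E 2, D 0. D has the fewest and is eliminated.
Round 2: B 13, C 11, F 3, E 2. E has the fewest and is eliminated.
Round 3: B 13, C 11, F 5. F has the fewest and is eliminated.
Round 4: B 18, C 11. B has a majority.

B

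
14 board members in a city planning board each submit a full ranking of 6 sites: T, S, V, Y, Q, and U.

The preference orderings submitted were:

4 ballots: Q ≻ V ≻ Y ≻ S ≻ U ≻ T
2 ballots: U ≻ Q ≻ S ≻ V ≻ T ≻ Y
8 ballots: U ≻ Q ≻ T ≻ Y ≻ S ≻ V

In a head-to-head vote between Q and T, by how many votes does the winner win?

14

Ballots ranking Q above T: 4+2+8 = 14.
Ballots ranking T above Q: 0.
Q wins 14–0, a margin of 14.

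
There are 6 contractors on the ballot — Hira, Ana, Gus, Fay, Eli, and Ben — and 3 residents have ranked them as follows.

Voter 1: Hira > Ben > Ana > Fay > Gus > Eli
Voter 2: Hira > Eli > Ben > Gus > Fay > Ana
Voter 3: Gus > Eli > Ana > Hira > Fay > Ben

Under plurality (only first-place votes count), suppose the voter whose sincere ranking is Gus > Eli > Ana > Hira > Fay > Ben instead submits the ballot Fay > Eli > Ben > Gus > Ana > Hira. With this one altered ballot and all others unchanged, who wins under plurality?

Hira

First-place totals with the altered ballot: Hira 2, Ana 0, Gus 0, Fay 1, Eli 0, Ben 0.
The winner is unchanged: still Hira.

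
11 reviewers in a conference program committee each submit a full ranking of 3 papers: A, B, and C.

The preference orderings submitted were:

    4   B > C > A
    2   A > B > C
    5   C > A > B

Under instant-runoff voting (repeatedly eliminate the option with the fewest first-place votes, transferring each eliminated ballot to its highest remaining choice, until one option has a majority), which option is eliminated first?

Round 1: C 5, B 4, A 2. A has the fewest and is eliminated.
Round 2: B 6, C 5. B has a majority.

A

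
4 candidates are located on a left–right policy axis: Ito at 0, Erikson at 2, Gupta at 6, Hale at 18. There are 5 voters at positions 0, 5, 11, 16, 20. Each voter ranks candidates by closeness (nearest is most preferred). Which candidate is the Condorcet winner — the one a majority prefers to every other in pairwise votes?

Gupta

With single-peaked preferences on a line, the Condorcet winner is the candidate closest to the median voter.
The median voter (position 11) is closest to Gupta at 6.
Check: Gupta vs Erikson — voters closer to Gupta: 4 of 5.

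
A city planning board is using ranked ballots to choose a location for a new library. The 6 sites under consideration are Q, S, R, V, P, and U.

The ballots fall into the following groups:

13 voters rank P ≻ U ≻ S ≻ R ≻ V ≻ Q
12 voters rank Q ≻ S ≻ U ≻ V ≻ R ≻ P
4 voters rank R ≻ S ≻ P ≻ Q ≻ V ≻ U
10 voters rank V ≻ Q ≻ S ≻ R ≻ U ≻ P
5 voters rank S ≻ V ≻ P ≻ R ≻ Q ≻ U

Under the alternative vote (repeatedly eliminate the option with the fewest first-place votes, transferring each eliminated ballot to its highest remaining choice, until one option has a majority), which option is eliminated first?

Round 1: P 13, Q 12, V 10, S 5, R 4, U 0. U has the fewest and is eliminated.
Round 2: P 13, Q 12, V 10, S 5, R 4. R has the fewest and is eliminated.
Round 3: P 13, Q 12, V 10, S 9. S has the fewest and is eliminated.
Round 4: P 17, V 15, Q 12. Q has the fewest and is eliminated.
Round 5: V 27, P 17. V has a majority.

U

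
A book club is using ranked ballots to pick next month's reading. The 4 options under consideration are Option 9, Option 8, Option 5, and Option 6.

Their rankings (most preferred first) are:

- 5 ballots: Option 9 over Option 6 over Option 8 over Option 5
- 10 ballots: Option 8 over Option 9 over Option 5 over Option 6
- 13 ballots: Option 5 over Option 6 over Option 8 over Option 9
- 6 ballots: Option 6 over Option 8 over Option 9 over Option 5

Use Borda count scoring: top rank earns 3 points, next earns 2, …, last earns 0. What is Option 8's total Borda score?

Borda scores:
  Option 9: 5·3 + 10·2 + 13·0 + 6·1 = 41
  Option 8: 5·1 + 10·3 + 13·1 + 6·2 = 60
  Option 5: 5·0 + 10·1 + 13·3 + 6·0 = 49
  Option 6: 5·2 + 10·0 + 13·2 + 6·3 = 54

60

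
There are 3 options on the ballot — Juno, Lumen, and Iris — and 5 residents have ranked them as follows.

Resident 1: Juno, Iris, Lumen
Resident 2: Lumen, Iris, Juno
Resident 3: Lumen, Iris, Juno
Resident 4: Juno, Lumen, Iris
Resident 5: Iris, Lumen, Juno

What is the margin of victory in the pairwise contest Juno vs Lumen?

Ballots ranking Juno above Lumen: 2.
Ballots ranking Lumen above Juno: 3.
Lumen wins 3–2, a margin of 1.

1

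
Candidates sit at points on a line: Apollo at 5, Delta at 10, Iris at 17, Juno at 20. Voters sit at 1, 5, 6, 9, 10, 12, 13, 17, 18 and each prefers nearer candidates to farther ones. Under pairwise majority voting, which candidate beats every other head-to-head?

With single-peaked preferences on a line, the Condorcet winner is the candidate closest to the median voter.
The median voter (position 10) is closest to Delta at 10.
Check: Delta vs Iris — voters closer to Delta: 7 of 9.

Delta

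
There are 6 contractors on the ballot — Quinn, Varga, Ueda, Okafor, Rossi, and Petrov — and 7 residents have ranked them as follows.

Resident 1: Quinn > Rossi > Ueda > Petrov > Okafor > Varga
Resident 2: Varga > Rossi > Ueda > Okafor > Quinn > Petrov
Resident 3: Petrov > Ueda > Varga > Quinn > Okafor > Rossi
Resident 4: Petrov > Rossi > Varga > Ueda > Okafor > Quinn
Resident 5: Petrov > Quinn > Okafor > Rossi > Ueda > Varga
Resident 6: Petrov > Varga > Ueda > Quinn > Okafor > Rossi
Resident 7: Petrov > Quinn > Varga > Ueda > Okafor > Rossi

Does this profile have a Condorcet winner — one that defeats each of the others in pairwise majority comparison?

Head-to-head results (7 voters total):
Quinn vs Varga: Varga wins 4–3.
Quinn vs Ueda: Ueda wins 4–3.
Quinn vs Okafor: Quinn wins 5–2.
Quinn vs Rossi: Quinn wins 5–2.
Quinn vs Petrov: Petrov wins 5–2.
Varga vs Ueda: Varga wins 4–3.
Varga vs Okafor: Varga wins 5–2.
Varga vs Rossi: Varga wins 4–3.
Varga vs Petrov: Petrov wins 6–1.
Ueda vs Okafor: Ueda wins 6–1.
Ueda vs Rossi: Rossi wins 4–3.
Ueda vs Petrov: Petrov wins 5–2.
Okafor vs Rossi: Okafor wins 4–3.
Okafor vs Petrov: Petrov wins 6–1.
Rossi vs Petrov: Petrov wins 5–2.
Petrov beats each rival — Quinn (5–2), Varga (6–1), Ueda (5–2), Okafor (6–1), Rossi (5–2) — so Petrov is the Condorcet winner.

Yes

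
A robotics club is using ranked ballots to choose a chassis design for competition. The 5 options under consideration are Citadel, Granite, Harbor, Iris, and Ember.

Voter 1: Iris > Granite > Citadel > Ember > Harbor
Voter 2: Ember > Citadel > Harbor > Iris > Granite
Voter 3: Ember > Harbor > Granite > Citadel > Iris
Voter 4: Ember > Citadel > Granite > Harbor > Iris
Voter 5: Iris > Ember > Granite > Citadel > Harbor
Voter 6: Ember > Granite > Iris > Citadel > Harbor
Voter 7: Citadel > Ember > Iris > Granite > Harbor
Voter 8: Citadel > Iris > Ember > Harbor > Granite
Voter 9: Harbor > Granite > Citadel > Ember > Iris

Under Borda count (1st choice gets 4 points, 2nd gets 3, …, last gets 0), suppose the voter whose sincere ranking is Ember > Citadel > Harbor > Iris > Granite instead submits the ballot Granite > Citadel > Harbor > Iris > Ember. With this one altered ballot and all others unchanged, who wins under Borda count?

Borda totals with the altered ballot: Citadel 21, Granite 20, Harbor 11, Iris 16, Ember 22.
The winner is unchanged: still Ember.

Ember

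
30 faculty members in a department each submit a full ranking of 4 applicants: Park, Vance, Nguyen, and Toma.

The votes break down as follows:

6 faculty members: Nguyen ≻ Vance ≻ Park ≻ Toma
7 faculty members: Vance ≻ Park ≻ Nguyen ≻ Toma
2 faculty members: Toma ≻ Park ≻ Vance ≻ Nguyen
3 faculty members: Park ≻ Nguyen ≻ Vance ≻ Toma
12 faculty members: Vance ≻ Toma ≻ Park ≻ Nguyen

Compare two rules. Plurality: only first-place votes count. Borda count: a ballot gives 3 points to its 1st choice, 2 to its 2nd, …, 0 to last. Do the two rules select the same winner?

Yes

Plurality first-place counts: Park 3, Vance 19, Nguyen 6, Toma 2 → Vance.
Borda totals: Park 45, Vance 74, Nguyen 31, Toma 30 → Vance.
The two rules agree on Vance.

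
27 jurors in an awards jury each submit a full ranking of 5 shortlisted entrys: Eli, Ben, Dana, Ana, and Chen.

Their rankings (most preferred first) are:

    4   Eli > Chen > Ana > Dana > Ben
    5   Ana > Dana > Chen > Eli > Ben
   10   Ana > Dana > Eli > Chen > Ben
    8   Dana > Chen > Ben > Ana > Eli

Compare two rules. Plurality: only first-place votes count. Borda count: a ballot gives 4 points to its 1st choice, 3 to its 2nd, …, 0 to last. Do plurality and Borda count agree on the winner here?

No

Plurality first-place counts: Eli 4, Ben 0, Dana 8, Ana 15, Chen 0 → Ana.
Borda totals: Eli 41, Ben 16, Dana 81, Ana 76, Chen 56 → Dana.
The two rules disagree: plurality picks Ana, Borda picks Dana.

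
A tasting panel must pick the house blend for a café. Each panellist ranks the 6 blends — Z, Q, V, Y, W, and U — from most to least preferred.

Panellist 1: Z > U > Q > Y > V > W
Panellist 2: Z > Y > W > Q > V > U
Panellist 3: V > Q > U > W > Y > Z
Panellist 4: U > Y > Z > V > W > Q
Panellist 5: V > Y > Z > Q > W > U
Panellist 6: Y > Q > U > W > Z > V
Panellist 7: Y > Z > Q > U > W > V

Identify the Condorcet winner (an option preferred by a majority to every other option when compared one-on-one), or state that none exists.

Head-to-head results (7 voters total):
Z vs Q: Z wins 5–2.
Z vs V: Z wins 5–2.
Z vs Y: Y wins 5–2.
Z vs W: Z wins 5–2.
Z vs U: Z wins 4–3.
Q vs V: Q wins 4–3.
Q vs Y: Y wins 5–2.
Q vs W: Q wins 5–2.
Q vs U: Q wins 5–2.
V vs Y: Y wins 5–2.
V vs W: V wins 4–3.
V vs U: U wins 4–3.
Y vs W: Y wins 6–1.
Y vs U: Y wins 4–3.
W vs U: U wins 5–2.
Y beats each rival — Z (5–2), Q (5–2), V (5–2), W (6–1), U (4–3) — so Y is the Condorcet winner.

Y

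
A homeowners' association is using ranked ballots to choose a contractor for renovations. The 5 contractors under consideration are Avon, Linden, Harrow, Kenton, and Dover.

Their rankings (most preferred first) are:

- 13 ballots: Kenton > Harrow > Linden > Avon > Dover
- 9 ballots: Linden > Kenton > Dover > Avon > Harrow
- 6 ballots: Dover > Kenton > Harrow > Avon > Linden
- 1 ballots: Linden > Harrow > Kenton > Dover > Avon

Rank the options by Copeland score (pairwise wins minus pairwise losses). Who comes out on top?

Kenton

Pairwise results:
  Avon vs Linden: Linden wins 23–6.
  Avon vs Harrow: Harrow wins 20–9.
  Avon vs Kenton: Kenton wins 29–0.
  Avon vs Dover: Dover wins 16–13.
  Linden vs Harrow: Harrow wins 19–10.
  Linden vs Kenton: Kenton wins 19–10.
  Linden vs Dover: Linden wins 23–6.
  Harrow vs Kenton: Kenton wins 28–1.
  Harrow vs Dover: Dover wins 15–14.
  Kenton vs Dover: Kenton wins 23–6.
Copeland scores (wins − losses):
  Avon: 0 − 4 = -4
  Linden: 2 − 2 = 0
  Harrow: 2 − 2 = 0
  Kenton: 4 − 0 = 4
  Dover: 2 − 2 = 0
Kenton has the best Copeland score.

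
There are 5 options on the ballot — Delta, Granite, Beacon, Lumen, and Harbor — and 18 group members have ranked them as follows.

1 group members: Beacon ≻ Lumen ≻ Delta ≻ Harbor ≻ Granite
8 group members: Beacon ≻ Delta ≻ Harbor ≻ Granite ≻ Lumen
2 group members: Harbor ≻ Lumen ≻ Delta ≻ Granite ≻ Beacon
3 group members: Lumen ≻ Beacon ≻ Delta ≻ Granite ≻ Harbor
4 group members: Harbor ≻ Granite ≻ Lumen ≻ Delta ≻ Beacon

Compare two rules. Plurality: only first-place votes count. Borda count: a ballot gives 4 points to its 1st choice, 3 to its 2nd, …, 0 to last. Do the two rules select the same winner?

Yes

Plurality first-place counts: Delta 0, Granite 0, Beacon 9, Lumen 3, Harbor 6 → Beacon.
Borda totals: Delta 40, Granite 25, Beacon 45, Lumen 29, Harbor 41 → Beacon.
The two rules agree on Beacon.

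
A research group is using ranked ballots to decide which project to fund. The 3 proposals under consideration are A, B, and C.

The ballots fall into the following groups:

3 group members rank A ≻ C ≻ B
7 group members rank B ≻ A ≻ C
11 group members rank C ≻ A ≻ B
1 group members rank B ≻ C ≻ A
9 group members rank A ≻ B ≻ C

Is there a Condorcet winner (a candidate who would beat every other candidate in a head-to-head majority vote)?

Head-to-head results (31 voters total):
A vs B: A wins 23–8.
A vs C: A wins 19–12.
B vs C: B wins 17–14.
A beats each rival — B (23–8), C (19–12) — so A is the Condorcet winner.

Yes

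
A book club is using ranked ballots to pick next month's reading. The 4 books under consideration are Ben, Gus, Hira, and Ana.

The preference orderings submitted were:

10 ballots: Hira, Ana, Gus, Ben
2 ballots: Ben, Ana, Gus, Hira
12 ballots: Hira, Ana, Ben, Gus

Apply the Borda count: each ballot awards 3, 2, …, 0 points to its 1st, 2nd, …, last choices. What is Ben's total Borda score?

Borda scores:
  Ben: 10·0 + 2·3 + 12·1 = 18
  Gus: 10·1 + 2·1 + 12·0 = 12
  Hira: 10·3 + 2·0 + 12·3 = 66
  Ana: 10·2 + 2·2 + 12·2 = 48

18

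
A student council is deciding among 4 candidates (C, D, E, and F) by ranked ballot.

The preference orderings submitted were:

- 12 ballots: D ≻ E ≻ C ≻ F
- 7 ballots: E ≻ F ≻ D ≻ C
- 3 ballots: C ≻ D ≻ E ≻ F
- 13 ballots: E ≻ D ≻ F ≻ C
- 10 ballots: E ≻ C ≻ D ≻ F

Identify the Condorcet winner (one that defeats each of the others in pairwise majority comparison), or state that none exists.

E

Head-to-head results (45 voters total):
C vs D: D wins 32–13.
C vs E: E wins 42–3.
C vs F: C wins 25–20.
D vs E: E wins 30–15.
D vs F: D wins 38–7.
E vs F: E wins 45–0.
E beats each rival — C (42–3), D (30–15), F (45–0) — so E is the Condorcet winner.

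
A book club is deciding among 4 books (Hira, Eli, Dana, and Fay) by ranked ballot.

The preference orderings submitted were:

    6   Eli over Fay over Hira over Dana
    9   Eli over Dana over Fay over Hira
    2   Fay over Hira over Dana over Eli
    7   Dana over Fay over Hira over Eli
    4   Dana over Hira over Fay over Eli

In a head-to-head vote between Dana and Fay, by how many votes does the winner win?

Ballots ranking Dana above Fay: 9+7+4 = 20.
Ballots ranking Fay above Dana: 6+2 = 8.
Dana wins 20–8, a margin of 12.

12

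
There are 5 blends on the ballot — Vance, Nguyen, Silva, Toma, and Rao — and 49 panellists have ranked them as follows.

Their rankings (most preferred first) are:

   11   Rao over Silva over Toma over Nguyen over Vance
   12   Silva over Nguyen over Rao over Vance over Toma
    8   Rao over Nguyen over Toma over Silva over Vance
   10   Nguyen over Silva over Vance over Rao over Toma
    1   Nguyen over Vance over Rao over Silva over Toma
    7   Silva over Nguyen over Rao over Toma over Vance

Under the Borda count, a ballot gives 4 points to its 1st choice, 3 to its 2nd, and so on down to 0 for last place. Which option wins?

Silva

Borda scores:
  Vance: 11·0 + 12·1 + 8·0 + 10·2 + 3 + 7·0 = 35
  Nguyen: 11·1 + 12·3 + 8·3 + 10·4 + 4 + 7·3 = 136
  Silva: 11·3 + 12·4 + 8·1 + 10·3 + 1 + 7·4 = 148
  Toma: 11·2 + 12·0 + 8·2 + 10·0 + 0 + 7·1 = 45
  Rao: 11·4 + 12·2 + 8·4 + 10·1 + 2 + 7·2 = 126
Silva has the highest total.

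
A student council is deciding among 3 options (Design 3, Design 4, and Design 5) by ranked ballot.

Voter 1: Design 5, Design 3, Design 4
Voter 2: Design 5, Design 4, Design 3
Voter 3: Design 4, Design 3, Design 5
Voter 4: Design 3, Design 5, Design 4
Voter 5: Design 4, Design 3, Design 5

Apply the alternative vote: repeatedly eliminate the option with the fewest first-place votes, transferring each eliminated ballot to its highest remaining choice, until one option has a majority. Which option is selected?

Round 1: Design 4 2, Design 5 2, Design 3 1. Design 3 has the fewest and is eliminated.
Round 2: Design 5 3, Design 4 2. Design 5 has a majority.

Design 5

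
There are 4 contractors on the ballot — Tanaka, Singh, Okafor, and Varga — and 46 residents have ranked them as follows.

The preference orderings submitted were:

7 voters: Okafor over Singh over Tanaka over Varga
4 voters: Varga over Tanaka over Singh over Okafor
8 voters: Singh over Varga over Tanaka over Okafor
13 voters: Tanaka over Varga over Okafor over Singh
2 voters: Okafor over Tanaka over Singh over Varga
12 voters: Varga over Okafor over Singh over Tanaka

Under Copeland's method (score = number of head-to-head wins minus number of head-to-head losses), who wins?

Varga

Pairwise results:
  Tanaka vs Singh: Singh wins 27–19.
  Tanaka vs Okafor: Tanaka wins 25–21.
  Tanaka vs Varga: Varga wins 24–22.
  Singh vs Okafor: Okafor wins 34–12.
  Singh vs Varga: Varga wins 29–17.
  Okafor vs Varga: Varga wins 37–9.
Copeland scores (wins − losses):
  Tanaka: 1 − 2 = -1
  Singh: 1 − 2 = -1
  Okafor: 1 − 2 = -1
  Varga: 3 − 0 = 3
Varga has the best Copeland score.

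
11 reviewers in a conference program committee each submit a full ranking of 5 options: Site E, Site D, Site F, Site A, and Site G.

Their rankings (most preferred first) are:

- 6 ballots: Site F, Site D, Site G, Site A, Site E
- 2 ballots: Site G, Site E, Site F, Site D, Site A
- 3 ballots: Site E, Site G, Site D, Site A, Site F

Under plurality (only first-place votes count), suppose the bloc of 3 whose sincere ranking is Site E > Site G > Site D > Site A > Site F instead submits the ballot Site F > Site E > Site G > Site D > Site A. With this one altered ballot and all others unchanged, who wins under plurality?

First-place totals with the altered ballot: Site E 0, Site D 0, Site F 9, Site A 0, Site G 2.
The winner is unchanged: still Site F.

Site F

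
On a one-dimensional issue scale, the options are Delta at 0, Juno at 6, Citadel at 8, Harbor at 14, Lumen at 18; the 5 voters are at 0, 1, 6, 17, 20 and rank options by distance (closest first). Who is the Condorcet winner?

Juno

With single-peaked preferences on a line, the Condorcet winner is the candidate closest to the median voter.
The median voter (position 6) is closest to Juno at 6.
Check: Juno vs Delta — voters closer to Juno: 3 of 5.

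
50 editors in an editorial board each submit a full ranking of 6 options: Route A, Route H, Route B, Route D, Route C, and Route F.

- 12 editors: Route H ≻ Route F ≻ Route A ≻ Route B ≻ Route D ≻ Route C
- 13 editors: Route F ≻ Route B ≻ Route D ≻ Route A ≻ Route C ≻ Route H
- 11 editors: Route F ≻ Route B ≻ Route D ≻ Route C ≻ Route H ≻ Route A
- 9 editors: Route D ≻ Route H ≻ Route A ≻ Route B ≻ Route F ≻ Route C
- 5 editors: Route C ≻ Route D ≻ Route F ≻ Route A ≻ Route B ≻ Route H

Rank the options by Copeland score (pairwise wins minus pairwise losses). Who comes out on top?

Pairwise results:
  Route A vs Route H: Route H wins 32–18.
  Route A vs Route B: Route A wins 26–24.
  Route A vs Route D: Route D wins 38–12.
  Route A vs Route C: Route A wins 34–16.
  Route A vs Route F: Route F wins 41–9.
  Route H vs Route B: Route B wins 29–21.
  Route H vs Route D: Route D wins 38–12.
  Route H vs Route C: Route C wins 29–21.
  Route H vs Route F: Route F wins 29–21.
  Route B vs Route D: Route B wins 36–14.
  Route B vs Route C: Route B wins 45–5.
  Route B vs Route F: Route F wins 41–9.
  Route D vs Route C: Route D wins 45–5.
  Route D vs Route F: Route F wins 36–14.
  Route C vs Route F: Route F wins 45–5.
Copeland scores (wins − losses):
  Route A: 2 − 3 = -1
  Route H: 1 − 4 = -3
  Route B: 3 − 2 = 1
  Route D: 3 − 2 = 1
  Route C: 1 − 4 = -3
  Route F: 5 − 0 = 5
Route F has the best Copeland score.

Route F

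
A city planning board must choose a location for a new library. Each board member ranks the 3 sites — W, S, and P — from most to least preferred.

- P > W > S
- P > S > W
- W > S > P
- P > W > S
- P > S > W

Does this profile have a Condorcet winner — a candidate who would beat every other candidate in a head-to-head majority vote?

Head-to-head results (5 voters total):
W vs S: W wins 3–2.
W vs P: P wins 4–1.
S vs P: P wins 4–1.
P beats each rival — W (4–1), S (4–1) — so P is the Condorcet winner.

Yes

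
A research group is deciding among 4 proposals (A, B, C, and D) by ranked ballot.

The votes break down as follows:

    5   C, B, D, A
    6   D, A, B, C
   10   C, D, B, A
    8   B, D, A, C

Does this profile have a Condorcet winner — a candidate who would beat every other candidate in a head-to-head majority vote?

Head-to-head results (29 voters total):
A vs B: B wins 23–6.
A vs C: C wins 15–14.
A vs D: D wins 29–0.
B vs C: C wins 15–14.
B vs D: D wins 16–13.
C vs D: C wins 15–14.
C beats each rival — A (15–14), B (15–14), D (15–14) — so C is the Condorcet winner.

Yes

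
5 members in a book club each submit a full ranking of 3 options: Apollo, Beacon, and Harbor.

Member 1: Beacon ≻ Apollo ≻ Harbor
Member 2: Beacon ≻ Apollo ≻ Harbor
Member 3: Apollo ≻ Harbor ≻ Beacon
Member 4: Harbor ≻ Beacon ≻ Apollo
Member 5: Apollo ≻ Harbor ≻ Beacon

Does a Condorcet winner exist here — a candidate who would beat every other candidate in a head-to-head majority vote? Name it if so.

Head-to-head results (5 voters total):
Apollo vs Beacon: Beacon wins 3–2.
Apollo vs Harbor: Apollo wins 4–1.
Beacon vs Harbor: Harbor wins 3–2.
No candidate beats all others: Apollo beats Harbor beats Beacon beats Apollo, a majority cycle.

No Condorcet winner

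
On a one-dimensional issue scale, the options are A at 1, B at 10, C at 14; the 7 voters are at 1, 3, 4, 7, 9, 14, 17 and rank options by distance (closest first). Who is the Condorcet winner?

With single-peaked preferences on a line, the Condorcet winner is the candidate closest to the median voter.
The median voter (position 7) is closest to B at 10.
Check: B vs C — voters closer to B: 5 of 7.

B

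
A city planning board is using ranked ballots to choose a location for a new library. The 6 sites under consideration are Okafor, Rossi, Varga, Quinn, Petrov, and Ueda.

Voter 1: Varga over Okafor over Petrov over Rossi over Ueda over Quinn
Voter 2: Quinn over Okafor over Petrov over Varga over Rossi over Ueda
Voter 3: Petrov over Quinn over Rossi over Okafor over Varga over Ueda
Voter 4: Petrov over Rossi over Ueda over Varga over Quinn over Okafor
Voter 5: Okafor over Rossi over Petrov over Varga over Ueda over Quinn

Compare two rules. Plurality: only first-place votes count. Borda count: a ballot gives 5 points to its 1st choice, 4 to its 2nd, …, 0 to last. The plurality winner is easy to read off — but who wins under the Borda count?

Petrov

Plurality first-place counts: Okafor 1, Rossi 0, Varga 1, Quinn 1, Petrov 2, Ueda 0 → Petrov.
Borda totals: Okafor 15, Rossi 14, Varga 12, Quinn 10, Petrov 19, Ueda 5 → Petrov.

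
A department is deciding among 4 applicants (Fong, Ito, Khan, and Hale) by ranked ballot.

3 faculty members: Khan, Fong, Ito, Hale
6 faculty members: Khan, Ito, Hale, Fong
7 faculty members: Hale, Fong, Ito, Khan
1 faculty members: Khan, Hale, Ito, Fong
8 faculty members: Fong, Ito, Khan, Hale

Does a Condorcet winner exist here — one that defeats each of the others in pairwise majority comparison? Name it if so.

Head-to-head results (25 voters total):
Fong vs Ito: Fong wins 18–7.
Fong vs Khan: Fong wins 15–10.
Fong vs Hale: Hale wins 14–11.
Ito vs Khan: Ito wins 15–10.
Ito vs Hale: Ito wins 17–8.
Khan vs Hale: Khan wins 18–7.
No candidate beats all others: Fong beats Ito beats Hale beats Fong, a majority cycle.

No Condorcet winner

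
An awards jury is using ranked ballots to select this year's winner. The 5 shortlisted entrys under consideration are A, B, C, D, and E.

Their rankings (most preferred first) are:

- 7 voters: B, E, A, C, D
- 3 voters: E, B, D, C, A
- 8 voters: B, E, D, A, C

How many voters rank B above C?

Ballots ranking B above C: 7+3+8 = 18.
Ballots ranking C above B: 0.
So 18 of 18 voters prefer B to C.

18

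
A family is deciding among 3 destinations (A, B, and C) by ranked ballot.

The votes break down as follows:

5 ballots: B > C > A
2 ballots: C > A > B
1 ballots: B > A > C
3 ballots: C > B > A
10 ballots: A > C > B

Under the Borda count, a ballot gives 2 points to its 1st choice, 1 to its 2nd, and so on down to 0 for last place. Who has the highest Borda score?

C

Borda scores:
  A: 5·0 + 2·1 + 1 + 3·0 + 10·2 = 23
  B: 5·2 + 2·0 + 2 + 3·1 + 10·0 = 15
  C: 5·1 + 2·2 + 0 + 3·2 + 10·1 = 25
C has the highest total.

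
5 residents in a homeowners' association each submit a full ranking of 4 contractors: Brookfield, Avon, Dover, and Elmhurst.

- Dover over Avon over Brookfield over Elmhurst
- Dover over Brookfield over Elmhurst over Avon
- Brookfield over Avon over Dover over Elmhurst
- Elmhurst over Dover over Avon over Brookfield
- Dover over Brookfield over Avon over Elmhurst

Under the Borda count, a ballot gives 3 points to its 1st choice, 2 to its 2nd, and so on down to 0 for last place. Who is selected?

Borda scores:
  Brookfield: 1 + 2 + 3 + 0 + 2 = 8
  Avon: 2 + 0 + 2 + 1 + 1 = 6
  Dover: 3 + 3 + 1 + 2 + 3 = 12
  Elmhurst: 0 + 1 + 0 + 3 + 0 = 4
Dover has the highest total.

Dover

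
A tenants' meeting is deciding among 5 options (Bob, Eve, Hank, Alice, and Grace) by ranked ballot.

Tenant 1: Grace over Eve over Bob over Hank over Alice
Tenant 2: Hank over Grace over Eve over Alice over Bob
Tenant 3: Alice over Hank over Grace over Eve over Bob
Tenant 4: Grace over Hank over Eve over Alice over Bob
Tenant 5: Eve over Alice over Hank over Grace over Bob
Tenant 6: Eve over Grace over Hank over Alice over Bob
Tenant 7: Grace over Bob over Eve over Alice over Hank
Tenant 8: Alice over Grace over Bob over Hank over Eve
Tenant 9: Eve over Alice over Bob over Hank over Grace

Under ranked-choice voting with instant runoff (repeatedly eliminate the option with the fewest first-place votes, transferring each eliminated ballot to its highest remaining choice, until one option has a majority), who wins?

Round 1: Eve 3, Grace 3, Alice 2, Hank 1, Bob 0. Bob has the fewest and is eliminated.
Round 2: Eve 3, Grace 3, Alice 2, Hank 1. Hank has the fewest and is eliminated.
Round 3: Grace 4, Eve 3, Alice 2. Alice has the fewest and is eliminated.
Round 4: Grace 6, Eve 3. Grace has a majority.

Grace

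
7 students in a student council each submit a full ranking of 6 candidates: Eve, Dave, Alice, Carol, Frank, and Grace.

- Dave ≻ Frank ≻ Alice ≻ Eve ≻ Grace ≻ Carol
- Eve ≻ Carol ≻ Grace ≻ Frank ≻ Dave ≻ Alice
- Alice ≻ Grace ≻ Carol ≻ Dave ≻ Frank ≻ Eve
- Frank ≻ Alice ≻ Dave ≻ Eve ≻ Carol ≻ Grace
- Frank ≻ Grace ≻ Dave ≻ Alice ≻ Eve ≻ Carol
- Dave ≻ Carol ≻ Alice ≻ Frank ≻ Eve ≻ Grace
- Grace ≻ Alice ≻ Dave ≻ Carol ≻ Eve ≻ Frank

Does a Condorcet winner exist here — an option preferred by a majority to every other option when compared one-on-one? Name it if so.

Head-to-head results (7 voters total):
Eve vs Dave: Dave wins 6–1.
Eve vs Alice: Alice wins 6–1.
Eve vs Carol: Eve wins 4–3.
Eve vs Frank: Frank wins 5–2.
Eve vs Grace: Eve wins 4–3.
Dave vs Alice: Dave wins 4–3.
Dave vs Carol: Dave wins 5–2.
Dave vs Frank: Dave wins 4–3.
Dave vs Grace: Grace wins 4–3.
Alice vs Carol: Alice wins 5–2.
Alice vs Frank: Frank wins 4–3.
Alice vs Grace: Alice wins 4–3.
Carol vs Frank: Carol wins 4–3.
Carol vs Grace: Grace wins 4–3.
Frank vs Grace: Frank wins 4–3.
No candidate beats all others: Eve beats Grace beats Dave beats Eve, a majority cycle.

None — there is no Condorcet winner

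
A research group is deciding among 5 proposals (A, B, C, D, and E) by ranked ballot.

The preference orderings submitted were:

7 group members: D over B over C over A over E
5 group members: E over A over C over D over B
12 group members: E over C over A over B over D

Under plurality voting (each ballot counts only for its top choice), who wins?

First-place vote totals:
  A: 0
  B: 0
  C: 0
  D: 7
  E: 17
E has the most first-place votes.

E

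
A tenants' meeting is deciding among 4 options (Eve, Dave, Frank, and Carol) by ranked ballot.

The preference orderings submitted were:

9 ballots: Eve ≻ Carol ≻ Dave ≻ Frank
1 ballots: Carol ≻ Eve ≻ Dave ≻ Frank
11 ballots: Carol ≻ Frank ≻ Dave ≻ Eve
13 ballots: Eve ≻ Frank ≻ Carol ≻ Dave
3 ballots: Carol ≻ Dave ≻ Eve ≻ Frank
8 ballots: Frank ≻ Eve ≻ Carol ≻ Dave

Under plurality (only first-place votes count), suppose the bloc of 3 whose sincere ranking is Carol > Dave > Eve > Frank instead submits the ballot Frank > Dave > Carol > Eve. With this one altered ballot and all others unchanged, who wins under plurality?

Eve

First-place totals with the altered ballot: Eve 22, Dave 0, Frank 11, Carol 12.
The winner is unchanged: still Eve.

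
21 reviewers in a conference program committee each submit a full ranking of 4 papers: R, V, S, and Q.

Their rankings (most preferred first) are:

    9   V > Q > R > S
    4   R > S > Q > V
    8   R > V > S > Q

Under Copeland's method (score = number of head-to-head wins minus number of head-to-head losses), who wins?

Pairwise results:
  R vs V: R wins 12–9.
  R vs S: R wins 21–0.
  R vs Q: R wins 12–9.
  V vs S: V wins 17–4.
  V vs Q: V wins 17–4.
  S vs Q: S wins 12–9.
Copeland scores (wins − losses):
  R: 3 − 0 = 3
  V: 2 − 1 = 1
  S: 1 − 2 = -1
  Q: 0 − 3 = -3
R has the best Copeland score.

R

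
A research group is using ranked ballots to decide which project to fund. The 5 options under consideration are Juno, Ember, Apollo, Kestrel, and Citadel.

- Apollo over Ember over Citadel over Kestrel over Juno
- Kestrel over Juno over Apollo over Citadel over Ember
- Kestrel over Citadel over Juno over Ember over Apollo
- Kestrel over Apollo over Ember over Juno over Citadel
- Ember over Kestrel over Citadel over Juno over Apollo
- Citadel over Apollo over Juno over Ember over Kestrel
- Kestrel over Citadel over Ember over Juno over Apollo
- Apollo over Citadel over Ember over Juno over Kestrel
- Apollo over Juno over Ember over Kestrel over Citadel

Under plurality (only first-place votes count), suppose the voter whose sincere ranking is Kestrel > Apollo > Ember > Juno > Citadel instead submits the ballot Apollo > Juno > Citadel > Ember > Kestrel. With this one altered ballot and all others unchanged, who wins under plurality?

First-place totals with the altered ballot: Juno 0, Ember 1, Apollo 4, Kestrel 3, Citadel 1.
The switch changes the winner from Kestrel to Apollo.

Apollo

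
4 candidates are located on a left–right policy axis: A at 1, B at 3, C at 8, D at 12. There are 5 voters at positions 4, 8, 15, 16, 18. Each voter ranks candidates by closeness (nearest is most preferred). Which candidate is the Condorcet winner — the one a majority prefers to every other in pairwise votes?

D

With single-peaked preferences on a line, the Condorcet winner is the candidate closest to the median voter.
The median voter (position 15) is closest to D at 12.
Check: D vs B — voters closer to D: 4 of 5.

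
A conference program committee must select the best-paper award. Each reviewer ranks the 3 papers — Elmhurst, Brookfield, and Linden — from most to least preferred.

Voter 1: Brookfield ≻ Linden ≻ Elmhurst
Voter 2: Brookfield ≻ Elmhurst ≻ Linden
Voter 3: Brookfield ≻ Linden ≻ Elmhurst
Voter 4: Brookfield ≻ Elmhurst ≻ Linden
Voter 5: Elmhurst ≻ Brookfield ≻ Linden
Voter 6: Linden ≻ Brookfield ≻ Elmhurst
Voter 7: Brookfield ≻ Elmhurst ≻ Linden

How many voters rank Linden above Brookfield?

1

Ballots ranking Linden above Brookfield: 1.
Ballots ranking Brookfield above Linden: 6.
So 1 of 7 voters prefer Linden to Brookfield.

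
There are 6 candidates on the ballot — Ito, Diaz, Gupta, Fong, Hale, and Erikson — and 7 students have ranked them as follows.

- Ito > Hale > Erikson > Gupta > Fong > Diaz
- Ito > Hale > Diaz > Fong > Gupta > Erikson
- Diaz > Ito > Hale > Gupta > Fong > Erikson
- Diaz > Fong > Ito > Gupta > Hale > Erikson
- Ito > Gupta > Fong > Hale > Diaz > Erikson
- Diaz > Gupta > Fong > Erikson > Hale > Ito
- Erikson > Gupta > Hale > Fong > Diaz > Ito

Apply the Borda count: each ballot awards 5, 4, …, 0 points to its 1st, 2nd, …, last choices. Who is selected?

Borda scores:
  Ito: 5 + 5 + 4 + 3 + 5 + 0 + 0 = 22
  Diaz: 0 + 3 + 5 + 5 + 1 + 5 + 1 = 20
  Gupta: 2 + 1 + 2 + 2 + 4 + 4 + 4 = 19
  Fong: 1 + 2 + 1 + 4 + 3 + 3 + 2 = 16
  Hale: 4 + 4 + 3 + 1 + 2 + 1 + 3 = 18
  Erikson: 3 + 0 + 0 + 0 + 0 + 2 + 5 = 10
Ito has the highest total.

Ito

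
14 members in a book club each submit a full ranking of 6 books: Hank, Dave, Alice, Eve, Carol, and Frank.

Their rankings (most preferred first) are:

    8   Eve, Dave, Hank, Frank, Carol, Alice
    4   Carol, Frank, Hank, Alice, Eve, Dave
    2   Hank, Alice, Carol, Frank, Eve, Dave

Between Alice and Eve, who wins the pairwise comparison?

Eve

Ballots ranking Alice above Eve: 4+2 = 6.
Ballots ranking Eve above Alice: 8.
Eve wins the head-to-head, 8–6.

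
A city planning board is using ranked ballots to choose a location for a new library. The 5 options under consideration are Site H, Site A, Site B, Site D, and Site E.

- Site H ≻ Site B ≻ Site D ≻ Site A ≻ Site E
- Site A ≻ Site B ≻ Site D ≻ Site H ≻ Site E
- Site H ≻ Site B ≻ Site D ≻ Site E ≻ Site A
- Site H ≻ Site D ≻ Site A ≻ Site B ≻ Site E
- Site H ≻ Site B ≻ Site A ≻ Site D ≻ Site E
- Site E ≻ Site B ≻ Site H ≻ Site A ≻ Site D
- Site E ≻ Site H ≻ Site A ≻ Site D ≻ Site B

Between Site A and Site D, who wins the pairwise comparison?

Site A

Ballots ranking Site A above Site D: 4.
Ballots ranking Site D above Site A: 3.
Site A wins the head-to-head, 4–3.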